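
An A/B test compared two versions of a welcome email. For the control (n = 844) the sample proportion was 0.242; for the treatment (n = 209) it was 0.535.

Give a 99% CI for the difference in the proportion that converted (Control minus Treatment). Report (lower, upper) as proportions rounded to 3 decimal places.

The two standard errors are √(0.2420×0.7580/844) = 0.01474 and √(0.5350×0.4650/209) = 0.03450.
Because the samples are independent, SE_diff = √(0.01474² + 0.03450²) = 0.03752.
Using z* = 2.576 for 99%, ME = 2.576 × 0.03752 = 0.09665.
p̂₁ − p̂₂ = -0.2930; interval -0.2930 ± 0.09665 gives (-0.390, -0.196).

(-0.390, -0.196)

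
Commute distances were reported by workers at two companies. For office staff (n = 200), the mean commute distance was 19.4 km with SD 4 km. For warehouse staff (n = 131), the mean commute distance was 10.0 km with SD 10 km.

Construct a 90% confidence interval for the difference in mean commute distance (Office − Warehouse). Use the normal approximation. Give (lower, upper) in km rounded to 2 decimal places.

(7.89, 10.91)

Per-group SEs: s₁/√n₁ = 4/√200 = 0.2828, s₂/√n₂ = 10/√131 = 0.8737.
Unpooled SE of the difference: √(0.07997584 + 0.76335169) = 0.9183.
Margin of error = z* · SE = 1.645 × 0.9183 = 1.5106.
x̄₁ − x̄₂ = 19.4 − 10.0 = 9.4000.
CI: 9.4000 ± 1.5106 = (7.89, 10.91).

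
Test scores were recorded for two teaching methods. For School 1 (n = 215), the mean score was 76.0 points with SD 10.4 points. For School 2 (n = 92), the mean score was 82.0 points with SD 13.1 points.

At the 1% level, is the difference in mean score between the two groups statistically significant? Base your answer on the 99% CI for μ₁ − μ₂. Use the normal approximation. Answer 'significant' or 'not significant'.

Per-group SEs: s₁/√n₁ = 10.4/√215 = 0.7093, s₂/√n₂ = 13.1/√92 = 1.3658.
Unpooled SE of the difference: √(0.50310649 + 1.86540964) = 1.5390.
Margin of error = z* · SE = 2.576 × 1.5390 = 3.9645.
x̄₁ − x̄₂ = 76.0 − 82.0 = -6.0000.
CI: -6.0000 ± 3.9645 = (-9.9645, -2.0355).
The interval (-9.9645, -2.0355) does not contain 0, so the difference is significant.

significant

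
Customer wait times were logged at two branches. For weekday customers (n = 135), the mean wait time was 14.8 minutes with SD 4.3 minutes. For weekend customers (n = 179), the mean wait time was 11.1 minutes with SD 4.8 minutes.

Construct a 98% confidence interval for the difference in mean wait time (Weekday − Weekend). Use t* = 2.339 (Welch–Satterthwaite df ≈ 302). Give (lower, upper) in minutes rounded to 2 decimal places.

(2.49, 4.91)

Per-group SEs: s₁/√n₁ = 4.3/√135 = 0.3701, s₂/√n₂ = 4.8/√179 = 0.3588.
Unpooled SE of the difference: √(0.13697401 + 0.12873744) = 0.5155.
Margin of error = t* · SE = 2.339 × 0.5155 = 1.2058.
x̄₁ − x̄₂ = 14.8 − 11.1 = 3.7000.
CI: 3.7000 ± 1.2058 = (2.49, 4.91).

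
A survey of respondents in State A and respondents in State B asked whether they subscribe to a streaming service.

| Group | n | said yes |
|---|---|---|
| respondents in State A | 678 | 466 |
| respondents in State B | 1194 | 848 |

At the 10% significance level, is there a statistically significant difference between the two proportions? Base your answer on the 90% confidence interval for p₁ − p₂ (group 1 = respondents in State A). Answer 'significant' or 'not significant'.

First, p̂₁ = 466/678 = 0.6873; p̂₂ = 848/1194 = 0.7102.
The two standard errors are √(0.6873×0.3127/678) = 0.01780 and √(0.7102×0.2898/1194) = 0.01313.
Because the samples are independent, SE_diff = √(0.01780² + 0.01313²) = 0.02212.
Using z* = 1.645 for 90%, ME = 1.645 × 0.02212 = 0.03639.
p̂₁ − p̂₂ = -0.0229; interval -0.0229 ± 0.03639 gives (-0.05929, 0.01349).
The interval (-0.05929, 0.01349) contains 0, so the difference is not significant.

not significant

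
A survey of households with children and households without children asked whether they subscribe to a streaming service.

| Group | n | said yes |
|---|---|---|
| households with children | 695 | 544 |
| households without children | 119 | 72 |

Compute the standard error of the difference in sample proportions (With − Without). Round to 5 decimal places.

0.04746

Sample proportions: 544/695 = 0.7827, 72/119 = 0.6050.
Each SE is √(p̂(1−p̂)/n): √(0.7827·0.2173/695) = 0.01564 and √(0.6050·0.3950/119) = 0.04481.
SE(p̂₁ − p̂₂) = √(SE₁² + SE₂²) = √(0.0002446096 + 0.0020079361) = 0.04746, since the two samples are independent.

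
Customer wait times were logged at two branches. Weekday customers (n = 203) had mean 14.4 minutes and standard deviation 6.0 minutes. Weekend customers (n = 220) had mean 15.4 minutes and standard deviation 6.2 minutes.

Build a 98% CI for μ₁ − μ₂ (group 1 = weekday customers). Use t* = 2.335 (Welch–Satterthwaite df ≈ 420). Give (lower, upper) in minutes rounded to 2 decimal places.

(-2.39, 0.39)

SE₁ = s₁/√n₁ = 6.0/√203 = 0.4211; SE₂ = 6.2/√220 = 0.4180.
Independent samples, unequal variances: SE_diff = √(SE₁² + SE₂²) = √(0.17732521 + 0.174724) = 0.5933.
t* = 2.335, so margin of error = 2.335 × 0.5933 = 1.3854.
Difference in means = 14.4 − 15.4 = -1.0000.
-1.0000 ± 1.3854 → (-2.39, 0.39).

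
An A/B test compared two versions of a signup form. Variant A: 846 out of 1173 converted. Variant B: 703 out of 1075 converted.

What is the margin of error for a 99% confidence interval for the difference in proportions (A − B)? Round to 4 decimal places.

p̂₁ = 846/1173 = 0.7212 and p̂₂ = 703/1075 = 0.6540.
SE₁ = √(p̂₁(1−p̂₁)/n₁) = √(0.7212·0.2788/1173) = 0.01309; SE₂ = √(0.6540·0.3460/1075) = 0.01451.
Independent samples: SE of the difference = √(SE₁² + SE₂²) = √(0.0001713481 + 0.0002105401) = 0.01954.
z* for 99% confidence is 2.576, so the margin of error is 2.576 × 0.01954 = 0.05034.

0.0503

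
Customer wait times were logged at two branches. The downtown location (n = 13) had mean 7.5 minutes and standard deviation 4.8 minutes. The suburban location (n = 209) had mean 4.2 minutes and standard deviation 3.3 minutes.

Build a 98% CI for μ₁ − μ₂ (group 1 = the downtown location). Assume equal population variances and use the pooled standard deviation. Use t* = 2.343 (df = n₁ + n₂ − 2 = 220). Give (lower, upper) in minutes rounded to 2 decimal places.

(1.02, 5.58)

Pooled variance s_p² = [12·4.8² + 208·3.3²] / (13+209−2) = 11.5527, so s_p = 3.3989.
SE_diff = s_p·√(1/n₁ + 1/n₂) = 3.3989·√(1/13 + 1/209) = 0.9716.
t* = 2.343; margin = 2.343 × 0.9716 = 2.2765.
Difference = 7.5 − 4.2 = 3.3000.
3.3000 ± 2.2765 → (1.02, 5.58).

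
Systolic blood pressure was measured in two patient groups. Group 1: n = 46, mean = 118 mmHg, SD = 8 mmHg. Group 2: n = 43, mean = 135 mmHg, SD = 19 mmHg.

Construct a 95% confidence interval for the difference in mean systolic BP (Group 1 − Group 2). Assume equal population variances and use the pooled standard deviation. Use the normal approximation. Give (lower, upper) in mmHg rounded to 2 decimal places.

(-22.99, -11.01)

Pooled variance s_p² = [45·8² + 42·19²] / (46+43−2) = 207.3793, so s_p = 14.4007.
SE_diff = s_p·√(1/n₁ + 1/n₂) = 14.4007·√(1/46 + 1/43) = 3.0547.
z* = 1.960; margin = 1.960 × 3.0547 = 5.9872.
Difference = 118 − 135 = -17.0000.
-17.0000 ± 5.9872 → (-22.99, -11.01).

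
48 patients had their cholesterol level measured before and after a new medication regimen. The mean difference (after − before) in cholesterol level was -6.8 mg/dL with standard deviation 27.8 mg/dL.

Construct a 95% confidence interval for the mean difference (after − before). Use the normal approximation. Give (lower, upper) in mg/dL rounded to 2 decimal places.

(-14.66, 1.06)

Paired design: SE = s_d/√n = 27.8/√48 = 4.0126.
z* = 1.960; margin of error = 1.960 × 4.0126 = 7.8647.
-6.8 ± 7.8647 → (-14.66, 1.06).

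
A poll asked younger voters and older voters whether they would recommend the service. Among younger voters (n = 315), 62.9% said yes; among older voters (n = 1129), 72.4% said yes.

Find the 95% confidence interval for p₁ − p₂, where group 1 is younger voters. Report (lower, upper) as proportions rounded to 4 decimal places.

(-0.1544, -0.0356)

Each SE is √(p̂(1−p̂)/n): √(0.6290·0.3710/315) = 0.02722 and √(0.7240·0.2760/1129) = 0.01330.
SE(p̂₁ − p̂₂) = √(SE₁² + SE₂²) = √(0.0007409284 + 0.00017689) = 0.03030, since the two samples are independent.
At 95% confidence z* = 1.960; margin = 1.960 × 0.03030 = 0.05939.
The difference is 0.6290 − 0.7240 = -0.0950, so the interval is -0.0950 ± 0.05939 = (-0.1544, -0.0356).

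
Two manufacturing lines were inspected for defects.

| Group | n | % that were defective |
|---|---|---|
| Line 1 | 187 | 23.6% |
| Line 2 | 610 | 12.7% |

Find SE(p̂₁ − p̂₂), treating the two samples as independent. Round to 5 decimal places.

The two standard errors are √(0.2360×0.7640/187) = 0.03105 and √(0.1270×0.8730/610) = 0.01348.
Because the samples are independent, SE_diff = √(0.03105² + 0.01348²) = 0.03385.

0.03385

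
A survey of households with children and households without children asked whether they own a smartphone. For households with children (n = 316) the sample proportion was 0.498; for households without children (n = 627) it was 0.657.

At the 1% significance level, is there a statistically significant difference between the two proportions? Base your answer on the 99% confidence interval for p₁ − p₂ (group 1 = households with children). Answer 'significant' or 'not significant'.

significant

SE₁ = √(p̂₁(1−p̂₁)/n₁) = √(0.4980·0.5020/316) = 0.02813; SE₂ = √(0.6570·0.3430/627) = 0.01896.
Independent samples: SE of the difference = √(SE₁² + SE₂²) = √(0.0007912969 + 0.0003594816) = 0.03392.
z* for 99% confidence is 2.576, so the margin of error is 2.576 × 0.03392 = 0.08738.
Point estimate p̂₁ − p̂₂ = 0.4980 − 0.6570 = -0.1590.
-0.1590 ± 0.08738 → (-0.24638, -0.07162).
The interval (-0.24638, -0.07162) does not contain 0, so the difference is significant.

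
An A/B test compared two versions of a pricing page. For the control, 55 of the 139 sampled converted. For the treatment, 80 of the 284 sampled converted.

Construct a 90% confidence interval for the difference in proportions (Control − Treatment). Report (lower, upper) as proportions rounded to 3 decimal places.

First, p̂₁ = 55/139 = 0.3957; p̂₂ = 80/284 = 0.2817.
The two standard errors are √(0.3957×0.6043/139) = 0.04148 and √(0.2817×0.7183/284) = 0.02669.
Because the samples are independent, SE_diff = √(0.04148² + 0.02669²) = 0.04932.
Using z* = 1.645 for 90%, ME = 1.645 × 0.04932 = 0.08113.
p̂₁ − p̂₂ = 0.1140; interval 0.1140 ± 0.08113 gives (0.033, 0.195).

(0.033, 0.195)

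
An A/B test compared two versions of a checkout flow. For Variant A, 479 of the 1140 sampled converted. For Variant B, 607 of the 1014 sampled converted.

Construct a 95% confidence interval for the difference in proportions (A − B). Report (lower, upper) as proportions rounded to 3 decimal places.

(-0.220, -0.137)

Sample proportions: 479/1140 = 0.4202, 607/1014 = 0.5986.
Each SE is √(p̂(1−p̂)/n): √(0.4202·0.5798/1140) = 0.01462 and √(0.5986·0.4014/1014) = 0.01539.
SE(p̂₁ − p̂₂) = √(SE₁² + SE₂²) = √(0.0002137444 + 0.0002368521) = 0.02123, since the two samples are independent.
At 95% confidence z* = 1.960; margin = 1.960 × 0.02123 = 0.04161.
The difference is 0.4202 − 0.5986 = -0.1784, so the interval is -0.1784 ± 0.04161 = (-0.220, -0.137).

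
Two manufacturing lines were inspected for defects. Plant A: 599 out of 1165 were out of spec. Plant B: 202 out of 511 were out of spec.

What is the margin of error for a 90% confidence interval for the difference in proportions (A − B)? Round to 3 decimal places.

0.043

Sample proportions: 599/1165 = 0.5142, 202/511 = 0.3953.
Each SE is √(p̂(1−p̂)/n): √(0.5142·0.4858/1165) = 0.01464 and √(0.3953·0.6047/511) = 0.02163.
SE(p̂₁ − p̂₂) = √(SE₁² + SE₂²) = √(0.0002143296 + 0.0004678569) = 0.02612, since the two samples are independent.
At 90% confidence z* = 1.645; margin = 1.645 × 0.02612 = 0.04297.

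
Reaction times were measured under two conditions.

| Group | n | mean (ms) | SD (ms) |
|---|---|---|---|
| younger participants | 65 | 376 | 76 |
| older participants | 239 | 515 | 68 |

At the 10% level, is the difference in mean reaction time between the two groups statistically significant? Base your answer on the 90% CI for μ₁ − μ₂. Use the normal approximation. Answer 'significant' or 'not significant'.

significant

Standard errors of each mean: 76/√65 = 9.4266 and 68/√239 = 4.3986.
SE(x̄₁ − x̄₂) = √(9.4266² + 4.3986²) = 10.4023 for independent samples with unequal variances.
With z* = 1.645, the margin is 1.645 × 10.4023 = 17.1118.
x̄₁ − x̄₂ = 376 − 515 = -139.0000; the interval is -139.0000 ± 17.1118 = (-156.1118, -121.8882).
The interval (-156.1118, -121.8882) does not contain 0, so the difference is significant.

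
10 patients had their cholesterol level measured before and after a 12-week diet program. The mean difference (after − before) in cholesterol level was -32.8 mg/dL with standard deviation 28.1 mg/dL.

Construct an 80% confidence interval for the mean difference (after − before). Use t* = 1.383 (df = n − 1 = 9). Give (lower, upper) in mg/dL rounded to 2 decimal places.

This is a matched-pairs design, so SE = s_d/√n = 28.1/√10 = 8.8860.
Margin = 1.383 × 8.8860 = 12.2893; the interval is -32.8 ± 12.2893 = (-45.09, -20.51).

(-45.09, -20.51)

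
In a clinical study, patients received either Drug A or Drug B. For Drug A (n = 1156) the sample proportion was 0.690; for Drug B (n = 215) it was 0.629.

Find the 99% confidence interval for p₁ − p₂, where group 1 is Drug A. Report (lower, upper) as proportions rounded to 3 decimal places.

(-0.031, 0.153)

Each SE is √(p̂(1−p̂)/n): √(0.6900·0.3100/1156) = 0.01360 and √(0.6290·0.3710/215) = 0.03295.
SE(p̂₁ − p̂₂) = √(SE₁² + SE₂²) = √(0.00018496 + 0.0010857025) = 0.03565, since the two samples are independent.
At 99% confidence z* = 2.576; margin = 2.576 × 0.03565 = 0.09183.
The difference is 0.6900 − 0.6290 = 0.0610, so the interval is 0.0610 ± 0.09183 = (-0.031, 0.153).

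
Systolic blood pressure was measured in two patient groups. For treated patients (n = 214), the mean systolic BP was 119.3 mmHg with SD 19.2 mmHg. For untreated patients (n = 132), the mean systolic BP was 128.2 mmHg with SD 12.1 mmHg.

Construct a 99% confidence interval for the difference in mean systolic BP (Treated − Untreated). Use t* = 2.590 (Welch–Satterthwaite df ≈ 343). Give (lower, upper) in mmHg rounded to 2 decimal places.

Per-group SEs: s₁/√n₁ = 19.2/√214 = 1.3125, s₂/√n₂ = 12.1/√132 = 1.0532.
Unpooled SE of the difference: √(1.72265625 + 1.10923024) = 1.6828.
Margin of error = t* · SE = 2.590 × 1.6828 = 4.3585.
x̄₁ − x̄₂ = 119.3 − 128.2 = -8.9000.
CI: -8.9000 ± 4.3585 = (-13.26, -4.54).

(-13.26, -4.54)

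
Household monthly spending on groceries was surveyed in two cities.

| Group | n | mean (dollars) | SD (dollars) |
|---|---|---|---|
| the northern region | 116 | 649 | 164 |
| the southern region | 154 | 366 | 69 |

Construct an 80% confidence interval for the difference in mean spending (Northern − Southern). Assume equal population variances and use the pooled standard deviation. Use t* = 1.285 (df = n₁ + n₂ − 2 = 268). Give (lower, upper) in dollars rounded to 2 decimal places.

(264.14, 301.86)

s_p = √[((n₁−1)s₁² + (n₂−1)s₂²)/(n₁+n₂−2)] = √[(115·164² + 153·69²)/268] = 119.4120.
SE = 119.4120·√(1/116 + 1/154) = 14.6805.
With t* = 1.285, margin = 1.285 × 14.6805 = 18.8644.
x̄₁ − x̄₂ = 649 − 366 = 283.0000; interval 283.0000 ± 18.8644 = (264.14, 301.86).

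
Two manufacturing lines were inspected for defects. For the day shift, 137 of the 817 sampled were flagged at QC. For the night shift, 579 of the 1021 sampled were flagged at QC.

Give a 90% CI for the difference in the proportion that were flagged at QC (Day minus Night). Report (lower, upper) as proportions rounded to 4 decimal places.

(-0.4328, -0.3660)

First, p̂₁ = 137/817 = 0.1677; p̂₂ = 579/1021 = 0.5671.
The two standard errors are √(0.1677×0.8323/817) = 0.01307 and √(0.5671×0.4329/1021) = 0.01551.
Because the samples are independent, SE_diff = √(0.01307² + 0.01551²) = 0.02028.
Using z* = 1.645 for 90%, ME = 1.645 × 0.02028 = 0.03336.
p̂₁ − p̂₂ = -0.3994; interval -0.3994 ± 0.03336 gives (-0.4328, -0.3660).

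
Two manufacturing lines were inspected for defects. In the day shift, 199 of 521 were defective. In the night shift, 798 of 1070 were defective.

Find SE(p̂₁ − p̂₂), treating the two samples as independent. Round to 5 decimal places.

Sample proportions: 199/521 = 0.3820, 798/1070 = 0.7458.
Each SE is √(p̂(1−p̂)/n): √(0.3820·0.6180/521) = 0.02129 and √(0.7458·0.2542/1070) = 0.01331.
SE(p̂₁ − p̂₂) = √(SE₁² + SE₂²) = √(0.0004532641 + 0.0001771561) = 0.02511, since the two samples are independent.

0.02511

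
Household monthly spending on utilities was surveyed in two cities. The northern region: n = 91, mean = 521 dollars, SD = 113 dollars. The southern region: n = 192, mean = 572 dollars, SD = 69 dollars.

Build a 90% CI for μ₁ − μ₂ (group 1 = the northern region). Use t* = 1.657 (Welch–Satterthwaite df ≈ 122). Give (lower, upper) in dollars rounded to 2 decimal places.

Per-group SEs: s₁/√n₁ = 113/√91 = 11.8456, s₂/√n₂ = 69/√192 = 4.9796.
Unpooled SE of the difference: √(140.31823936 + 24.79641616) = 12.8497.
Margin of error = t* · SE = 1.657 × 12.8497 = 21.2920.
x̄₁ − x̄₂ = 521 − 572 = -51.0000.
CI: -51.0000 ± 21.2920 = (-72.29, -29.71).

(-72.29, -29.71)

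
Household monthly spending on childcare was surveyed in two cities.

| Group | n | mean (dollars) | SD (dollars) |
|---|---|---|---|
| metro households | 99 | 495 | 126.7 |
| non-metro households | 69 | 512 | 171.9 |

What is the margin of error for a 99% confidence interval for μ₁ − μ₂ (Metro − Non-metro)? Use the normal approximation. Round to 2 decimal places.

62.59

SE₁ = s₁/√n₁ = 126.7/√99 = 12.7338; SE₂ = 171.9/√69 = 20.6943.
Independent samples, unequal variances: SE_diff = √(SE₁² + SE₂²) = √(162.14966244 + 428.25405249) = 24.2982.
z* = 2.576, so margin of error = 2.576 × 24.2982 = 62.5922.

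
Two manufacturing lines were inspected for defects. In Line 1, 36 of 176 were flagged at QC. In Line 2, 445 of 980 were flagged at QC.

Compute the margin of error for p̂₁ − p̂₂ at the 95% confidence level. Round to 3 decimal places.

0.067

Sample proportions: 36/176 = 0.2045, 445/980 = 0.4541.
Each SE is √(p̂(1−p̂)/n): √(0.2045·0.7955/176) = 0.03040 and √(0.4541·0.5459/980) = 0.01590.
SE(p̂₁ − p̂₂) = √(SE₁² + SE₂²) = √(0.00092416 + 0.00025281) = 0.03431, since the two samples are independent.
At 95% confidence z* = 1.960; margin = 1.960 × 0.03431 = 0.06725.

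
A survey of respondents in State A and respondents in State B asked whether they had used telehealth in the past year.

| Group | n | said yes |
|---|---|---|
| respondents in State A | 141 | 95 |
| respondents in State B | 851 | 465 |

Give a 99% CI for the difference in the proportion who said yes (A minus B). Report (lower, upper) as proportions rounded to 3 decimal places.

p̂₁ = 95/141 = 0.6738 and p̂₂ = 465/851 = 0.5464.
SE₁ = √(p̂₁(1−p̂₁)/n₁) = √(0.6738·0.3262/141) = 0.03948; SE₂ = √(0.5464·0.4536/851) = 0.01707.
Independent samples: SE of the difference = √(SE₁² + SE₂²) = √(0.0015586704 + 0.0002913849) = 0.04301.
z* for 99% confidence is 2.576, so the margin of error is 2.576 × 0.04301 = 0.11079.
Point estimate p̂₁ − p̂₂ = 0.6738 − 0.5464 = 0.1274.
0.1274 ± 0.11079 → (0.017, 0.238).

(0.017, 0.238)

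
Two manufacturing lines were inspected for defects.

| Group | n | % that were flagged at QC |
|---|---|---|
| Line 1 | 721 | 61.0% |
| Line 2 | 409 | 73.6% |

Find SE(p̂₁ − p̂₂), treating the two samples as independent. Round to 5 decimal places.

0.02837

Each SE is √(p̂(1−p̂)/n): √(0.6100·0.3900/721) = 0.01816 and √(0.7360·0.2640/409) = 0.02180.
SE(p̂₁ − p̂₂) = √(SE₁² + SE₂²) = √(0.0003297856 + 0.00047524) = 0.02837, since the two samples are independent.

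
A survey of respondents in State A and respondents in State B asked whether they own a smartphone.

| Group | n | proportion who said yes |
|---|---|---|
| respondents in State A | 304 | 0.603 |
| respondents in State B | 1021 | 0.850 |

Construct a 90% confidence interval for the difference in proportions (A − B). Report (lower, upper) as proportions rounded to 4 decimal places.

Each SE is √(p̂(1−p̂)/n): √(0.6030·0.3970/304) = 0.02806 and √(0.8500·0.1500/1021) = 0.01117.
SE(p̂₁ − p̂₂) = √(SE₁² + SE₂²) = √(0.0007873636 + 0.0001247689) = 0.03020, since the two samples are independent.
At 90% confidence z* = 1.645; margin = 1.645 × 0.03020 = 0.04968.
The difference is 0.6030 − 0.8500 = -0.2470, so the interval is -0.2470 ± 0.04968 = (-0.2967, -0.1973).

(-0.2967, -0.1973)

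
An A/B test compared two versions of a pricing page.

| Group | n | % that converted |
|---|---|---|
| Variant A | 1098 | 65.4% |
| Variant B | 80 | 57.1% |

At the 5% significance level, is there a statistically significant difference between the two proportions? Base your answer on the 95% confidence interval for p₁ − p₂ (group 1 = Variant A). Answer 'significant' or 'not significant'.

Each SE is √(p̂(1−p̂)/n): √(0.6540·0.3460/1098) = 0.01436 and √(0.5710·0.4290/80) = 0.05534.
SE(p̂₁ − p̂₂) = √(SE₁² + SE₂²) = √(0.0002062096 + 0.0030625156) = 0.05717, since the two samples are independent.
At 95% confidence z* = 1.960; margin = 1.960 × 0.05717 = 0.11205.
The difference is 0.6540 − 0.5710 = 0.0830, so the interval is 0.0830 ± 0.11205 = (-0.02905, 0.19505).
The interval (-0.02905, 0.19505) contains 0, so the difference is not significant.

not significant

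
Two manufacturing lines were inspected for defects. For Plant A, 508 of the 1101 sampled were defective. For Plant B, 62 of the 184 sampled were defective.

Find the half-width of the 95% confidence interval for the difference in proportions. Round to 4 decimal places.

p̂₁ = 508/1101 = 0.4614 and p̂₂ = 62/184 = 0.3370.
SE₁ = √(p̂₁(1−p̂₁)/n₁) = √(0.4614·0.5386/1101) = 0.01502; SE₂ = √(0.3370·0.6630/184) = 0.03485.
Independent samples: SE of the difference = √(SE₁² + SE₂²) = √(0.0002256004 + 0.0012145225) = 0.03795.
z* for 95% confidence is 1.960, so the margin of error is 1.960 × 0.03795 = 0.07438.

0.0744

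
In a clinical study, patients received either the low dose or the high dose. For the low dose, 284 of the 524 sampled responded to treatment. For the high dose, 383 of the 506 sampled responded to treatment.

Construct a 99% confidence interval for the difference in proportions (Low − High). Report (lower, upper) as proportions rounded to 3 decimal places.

(-0.289, -0.140)

Sample proportions: 284/524 = 0.5420, 383/506 = 0.7569.
Each SE is √(p̂(1−p̂)/n): √(0.5420·0.4580/524) = 0.02177 and √(0.7569·0.2431/506) = 0.01907.
SE(p̂₁ − p̂₂) = √(SE₁² + SE₂²) = √(0.0004739329 + 0.0003636649) = 0.02894, since the two samples are independent.
At 99% confidence z* = 2.576; margin = 2.576 × 0.02894 = 0.07455.
The difference is 0.5420 − 0.7569 = -0.2149, so the interval is -0.2149 ± 0.07455 = (-0.289, -0.140).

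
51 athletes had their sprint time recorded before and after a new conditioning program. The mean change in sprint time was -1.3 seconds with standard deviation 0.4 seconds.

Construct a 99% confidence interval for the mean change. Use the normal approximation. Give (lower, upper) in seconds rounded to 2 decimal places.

Paired design: SE = s_d/√n = 0.4/√51 = 0.0560.
z* = 2.576; margin of error = 2.576 × 0.0560 = 0.1443.
-1.3 ± 0.1443 → (-1.44, -1.16).

(-1.44, -1.16)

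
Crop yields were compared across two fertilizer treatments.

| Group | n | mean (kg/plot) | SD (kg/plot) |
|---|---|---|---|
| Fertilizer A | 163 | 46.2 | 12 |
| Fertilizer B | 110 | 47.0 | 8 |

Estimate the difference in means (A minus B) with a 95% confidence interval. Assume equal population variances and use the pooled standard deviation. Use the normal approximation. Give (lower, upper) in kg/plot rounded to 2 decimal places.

(-3.36, 1.76)

s_p = √[((n₁−1)s₁² + (n₂−1)s₂²)/(n₁+n₂−2)] = √[(162·12² + 109·8²)/271] = 10.5746.
SE = 10.5746·√(1/163 + 1/110) = 1.3048.
With z* = 1.960, margin = 1.960 × 1.3048 = 2.5574.
x̄₁ − x̄₂ = 46.2 − 47.0 = -0.8000; interval -0.8000 ± 2.5574 = (-3.36, 1.76).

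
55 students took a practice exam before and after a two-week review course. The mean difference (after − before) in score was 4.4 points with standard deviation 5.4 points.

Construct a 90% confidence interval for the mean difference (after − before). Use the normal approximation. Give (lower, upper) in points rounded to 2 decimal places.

Paired design: SE = s_d/√n = 5.4/√55 = 0.7281.
z* = 1.645; margin of error = 1.645 × 0.7281 = 1.1977.
4.4 ± 1.1977 → (3.20, 5.60).

(3.20, 5.60)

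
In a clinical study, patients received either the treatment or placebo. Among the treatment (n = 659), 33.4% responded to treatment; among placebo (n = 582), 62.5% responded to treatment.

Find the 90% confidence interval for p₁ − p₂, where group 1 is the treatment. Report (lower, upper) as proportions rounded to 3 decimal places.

The two standard errors are √(0.3340×0.6660/659) = 0.01837 and √(0.6250×0.3750/582) = 0.02007.
Because the samples are independent, SE_diff = √(0.01837² + 0.02007²) = 0.02721.
Using z* = 1.645 for 90%, ME = 1.645 × 0.02721 = 0.04476.
p̂₁ − p̂₂ = -0.2910; interval -0.2910 ± 0.04476 gives (-0.336, -0.246).

(-0.336, -0.246)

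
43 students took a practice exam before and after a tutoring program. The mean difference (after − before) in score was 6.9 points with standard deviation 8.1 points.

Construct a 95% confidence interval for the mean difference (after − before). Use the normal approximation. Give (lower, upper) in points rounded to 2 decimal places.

(4.48, 9.32)

This is a matched-pairs design, so SE = s_d/√n = 8.1/√43 = 1.2352.
Margin = 1.960 × 1.2352 = 2.4210; the interval is 6.9 ± 2.4210 = (4.48, 9.32).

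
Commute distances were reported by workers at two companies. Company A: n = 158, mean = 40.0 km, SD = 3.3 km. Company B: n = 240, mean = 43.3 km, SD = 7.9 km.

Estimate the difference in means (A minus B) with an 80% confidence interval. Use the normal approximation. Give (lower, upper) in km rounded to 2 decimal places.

(-4.04, -2.56)

Per-group SEs: s₁/√n₁ = 3.3/√158 = 0.2625, s₂/√n₂ = 7.9/√240 = 0.5099.
Unpooled SE of the difference: √(0.06890625 + 0.25999801) = 0.5735.
Margin of error = z* · SE = 1.282 × 0.5735 = 0.7352.
x̄₁ − x̄₂ = 40.0 − 43.3 = -3.3000.
CI: -3.3000 ± 0.7352 = (-4.04, -2.56).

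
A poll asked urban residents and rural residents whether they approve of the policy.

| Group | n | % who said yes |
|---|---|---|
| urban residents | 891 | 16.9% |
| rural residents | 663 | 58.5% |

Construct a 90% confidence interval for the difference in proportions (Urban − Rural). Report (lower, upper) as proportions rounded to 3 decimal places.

The two standard errors are √(0.1690×0.8310/891) = 0.01255 and √(0.5850×0.4150/663) = 0.01914.
Because the samples are independent, SE_diff = √(0.01255² + 0.01914²) = 0.02289.
Using z* = 1.645 for 90%, ME = 1.645 × 0.02289 = 0.03765.
p̂₁ − p̂₂ = -0.4160; interval -0.4160 ± 0.03765 gives (-0.454, -0.378).

(-0.454, -0.378)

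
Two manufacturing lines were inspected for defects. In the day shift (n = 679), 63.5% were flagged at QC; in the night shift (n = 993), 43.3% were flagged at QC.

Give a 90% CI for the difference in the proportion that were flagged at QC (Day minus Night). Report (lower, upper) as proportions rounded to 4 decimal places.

SE₁ = √(p̂₁(1−p̂₁)/n₁) = √(0.6350·0.3650/679) = 0.01848; SE₂ = √(0.4330·0.5670/993) = 0.01572.
Independent samples: SE of the difference = √(SE₁² + SE₂²) = √(0.0003415104 + 0.0002471184) = 0.02426.
z* for 90% confidence is 1.645, so the margin of error is 1.645 × 0.02426 = 0.03991.
Point estimate p̂₁ − p̂₂ = 0.6350 − 0.4330 = 0.2020.
0.2020 ± 0.03991 → (0.1621, 0.2419).

(0.1621, 0.2419)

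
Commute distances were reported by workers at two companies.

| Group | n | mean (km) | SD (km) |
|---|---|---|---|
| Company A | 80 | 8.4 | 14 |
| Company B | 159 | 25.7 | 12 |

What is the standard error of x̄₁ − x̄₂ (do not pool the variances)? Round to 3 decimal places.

Standard errors of each mean: 14/√80 = 1.5652 and 12/√159 = 0.9517.
SE(x̄₁ − x̄₂) = √(1.5652² + 0.9517²) = 1.8318 for independent samples with unequal variances.

1.832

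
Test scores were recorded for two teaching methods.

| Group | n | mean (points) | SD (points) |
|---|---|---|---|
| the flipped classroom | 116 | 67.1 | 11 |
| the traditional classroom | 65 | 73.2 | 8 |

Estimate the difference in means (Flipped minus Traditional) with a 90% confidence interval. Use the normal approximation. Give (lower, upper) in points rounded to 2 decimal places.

Standard errors of each mean: 11/√116 = 1.0213 and 8/√65 = 0.9923.
SE(x̄₁ − x̄₂) = √(1.0213² + 0.9923²) = 1.4240 for independent samples with unequal variances.
With z* = 1.645, the margin is 1.645 × 1.4240 = 2.3425.
x̄₁ − x̄₂ = 67.1 − 73.2 = -6.1000; the interval is -6.1000 ± 2.3425 = (-8.44, -3.76).

(-8.44, -3.76)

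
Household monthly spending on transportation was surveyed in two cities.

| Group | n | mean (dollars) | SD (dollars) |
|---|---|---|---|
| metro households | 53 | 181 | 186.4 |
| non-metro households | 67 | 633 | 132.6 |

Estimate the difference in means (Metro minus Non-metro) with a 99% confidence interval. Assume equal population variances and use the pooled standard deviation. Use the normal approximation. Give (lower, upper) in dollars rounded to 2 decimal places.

s_p = √[((n₁−1)s₁² + (n₂−1)s₂²)/(n₁+n₂−2)] = √[(52·186.4² + 66·132.6²)/118] = 158.5742.
SE = 158.5742·√(1/53 + 1/67) = 29.1506.
With z* = 2.576, margin = 2.576 × 29.1506 = 75.0919.
x̄₁ − x̄₂ = 181 − 633 = -452.0000; interval -452.0000 ± 75.0919 = (-527.09, -376.91).

(-527.09, -376.91)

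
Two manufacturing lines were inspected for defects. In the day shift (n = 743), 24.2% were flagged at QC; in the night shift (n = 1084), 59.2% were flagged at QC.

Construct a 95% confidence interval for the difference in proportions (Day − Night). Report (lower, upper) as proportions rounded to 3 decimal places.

(-0.392, -0.308)

The two standard errors are √(0.2420×0.7580/743) = 0.01571 and √(0.5920×0.4080/1084) = 0.01493.
Because the samples are independent, SE_diff = √(0.01571² + 0.01493²) = 0.02167.
Using z* = 1.960 for 95%, ME = 1.960 × 0.02167 = 0.04247.
p̂₁ − p̂₂ = -0.3500; interval -0.3500 ± 0.04247 gives (-0.392, -0.308).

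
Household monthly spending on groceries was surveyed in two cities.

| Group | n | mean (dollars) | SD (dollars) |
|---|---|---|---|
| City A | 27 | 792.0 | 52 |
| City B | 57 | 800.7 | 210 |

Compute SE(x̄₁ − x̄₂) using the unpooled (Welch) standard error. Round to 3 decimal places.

SE₁ = s₁/√n₁ = 52/√27 = 10.0074; SE₂ = 210/√57 = 27.8152.
Independent samples, unequal variances: SE_diff = √(SE₁² + SE₂²) = √(100.14805476 + 773.68535104) = 29.5607.

29.561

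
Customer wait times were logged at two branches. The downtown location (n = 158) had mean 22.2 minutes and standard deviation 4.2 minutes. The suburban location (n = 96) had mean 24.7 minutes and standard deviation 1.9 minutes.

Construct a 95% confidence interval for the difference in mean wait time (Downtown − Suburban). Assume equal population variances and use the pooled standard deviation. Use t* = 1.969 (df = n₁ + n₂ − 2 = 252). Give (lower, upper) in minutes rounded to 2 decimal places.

(-3.40, -1.60)

s_p = √[((n₁−1)s₁² + (n₂−1)s₂²)/(n₁+n₂−2)] = √[(157·4.2² + 95·1.9²)/252] = 3.5144.
SE = 3.5144·√(1/158 + 1/96) = 0.4548.
With t* = 1.969, margin = 1.969 × 0.4548 = 0.8955.
x̄₁ − x̄₂ = 22.2 − 24.7 = -2.5000; interval -2.5000 ± 0.8955 = (-3.40, -1.60).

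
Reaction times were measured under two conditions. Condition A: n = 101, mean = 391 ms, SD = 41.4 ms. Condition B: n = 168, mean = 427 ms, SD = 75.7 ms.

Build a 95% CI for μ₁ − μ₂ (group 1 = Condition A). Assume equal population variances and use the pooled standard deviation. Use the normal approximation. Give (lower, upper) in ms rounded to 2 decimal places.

Pooled variance s_p² = [100·41.4² + 167·75.7²] / (101+168−2) = 4226.1716, so s_p = 65.0090.
SE_diff = s_p·√(1/n₁ + 1/n₂) = 65.0090·√(1/101 + 1/168) = 8.1853.
z* = 1.960; margin = 1.960 × 8.1853 = 16.0432.
Difference = 391 − 427 = -36.0000.
-36.0000 ± 16.0432 → (-52.04, -19.96).

(-52.04, -19.96)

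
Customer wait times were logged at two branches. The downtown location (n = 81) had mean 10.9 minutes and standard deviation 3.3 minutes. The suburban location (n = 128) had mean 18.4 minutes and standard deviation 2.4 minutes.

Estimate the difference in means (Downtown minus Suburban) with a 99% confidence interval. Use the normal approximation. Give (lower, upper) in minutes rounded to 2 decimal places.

SE₁ = s₁/√n₁ = 3.3/√81 = 0.3667; SE₂ = 2.4/√128 = 0.2121.
Independent samples, unequal variances: SE_diff = √(SE₁² + SE₂²) = √(0.13446889 + 0.04498641) = 0.4236.
z* = 2.576, so margin of error = 2.576 × 0.4236 = 1.0912.
Difference in means = 10.9 − 18.4 = -7.5000.
-7.5000 ± 1.0912 → (-8.59, -6.41).

(-8.59, -6.41)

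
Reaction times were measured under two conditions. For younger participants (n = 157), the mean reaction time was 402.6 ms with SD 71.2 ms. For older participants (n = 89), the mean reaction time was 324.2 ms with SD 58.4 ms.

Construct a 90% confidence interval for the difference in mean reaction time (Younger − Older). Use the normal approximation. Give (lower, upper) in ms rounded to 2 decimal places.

(64.58, 92.22)

Standard errors of each mean: 71.2/√157 = 5.6824 and 58.4/√89 = 6.1904.
SE(x̄₁ − x̄₂) = √(5.6824² + 6.1904²) = 8.4030 for independent samples with unequal variances.
With z* = 1.645, the margin is 1.645 × 8.4030 = 13.8229.
x̄₁ − x̄₂ = 402.6 − 324.2 = 78.4000; the interval is 78.4000 ± 13.8229 = (64.58, 92.22).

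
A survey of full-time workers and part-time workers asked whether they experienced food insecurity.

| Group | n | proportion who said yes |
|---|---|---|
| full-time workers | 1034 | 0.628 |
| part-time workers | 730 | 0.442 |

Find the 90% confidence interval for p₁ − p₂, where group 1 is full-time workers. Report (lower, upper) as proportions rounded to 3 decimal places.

SE₁ = √(p̂₁(1−p̂₁)/n₁) = √(0.6280·0.3720/1034) = 0.01503; SE₂ = √(0.4420·0.5580/730) = 0.01838.
Independent samples: SE of the difference = √(SE₁² + SE₂²) = √(0.0002259009 + 0.0003378244) = 0.02374.
z* for 90% confidence is 1.645, so the margin of error is 1.645 × 0.02374 = 0.03905.
Point estimate p̂₁ − p̂₂ = 0.6280 − 0.4420 = 0.1860.
0.1860 ± 0.03905 → (0.147, 0.225).

(0.147, 0.225)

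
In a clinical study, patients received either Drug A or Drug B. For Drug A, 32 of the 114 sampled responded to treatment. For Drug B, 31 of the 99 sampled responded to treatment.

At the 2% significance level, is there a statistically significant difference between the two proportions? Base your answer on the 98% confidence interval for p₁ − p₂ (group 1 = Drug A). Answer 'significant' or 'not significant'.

p̂₁ = 32/114 = 0.2807 and p̂₂ = 31/99 = 0.3131.
SE₁ = √(p̂₁(1−p̂₁)/n₁) = √(0.2807·0.7193/114) = 0.04208; SE₂ = √(0.3131·0.6869/99) = 0.04661.
Independent samples: SE of the difference = √(SE₁² + SE₂²) = √(0.0017707264 + 0.0021724921) = 0.06280.
z* for 98% confidence is 2.326, so the margin of error is 2.326 × 0.06280 = 0.14607.
Point estimate p̂₁ − p̂₂ = 0.2807 − 0.3131 = -0.0324.
-0.0324 ± 0.14607 → (-0.17847, 0.11367).
The interval (-0.17847, 0.11367) contains 0, so the difference is not significant.

not significant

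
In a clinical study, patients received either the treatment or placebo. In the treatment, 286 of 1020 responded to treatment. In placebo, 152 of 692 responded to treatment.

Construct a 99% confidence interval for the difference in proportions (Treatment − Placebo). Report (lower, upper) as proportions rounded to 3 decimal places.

First, p̂₁ = 286/1020 = 0.2804; p̂₂ = 152/692 = 0.2197.
The two standard errors are √(0.2804×0.7196/1020) = 0.01406 and √(0.2197×0.7803/692) = 0.01574.
Because the samples are independent, SE_diff = √(0.01406² + 0.01574²) = 0.02111.
Using z* = 2.576 for 99%, ME = 2.576 × 0.02111 = 0.05438.
p̂₁ − p̂₂ = 0.0607; interval 0.0607 ± 0.05438 gives (0.006, 0.115).

(0.006, 0.115)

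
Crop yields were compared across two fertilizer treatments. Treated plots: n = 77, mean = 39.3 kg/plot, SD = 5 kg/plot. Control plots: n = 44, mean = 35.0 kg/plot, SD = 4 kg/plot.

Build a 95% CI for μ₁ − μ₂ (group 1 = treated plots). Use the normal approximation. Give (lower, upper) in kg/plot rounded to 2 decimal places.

Standard errors of each mean: 5/√77 = 0.5698 and 4/√44 = 0.6030.
SE(x̄₁ − x̄₂) = √(0.5698² + 0.6030²) = 0.8296 for independent samples with unequal variances.
With z* = 1.960, the margin is 1.960 × 0.8296 = 1.6260.
x̄₁ − x̄₂ = 39.3 − 35.0 = 4.3000; the interval is 4.3000 ± 1.6260 = (2.67, 5.93).

(2.67, 5.93)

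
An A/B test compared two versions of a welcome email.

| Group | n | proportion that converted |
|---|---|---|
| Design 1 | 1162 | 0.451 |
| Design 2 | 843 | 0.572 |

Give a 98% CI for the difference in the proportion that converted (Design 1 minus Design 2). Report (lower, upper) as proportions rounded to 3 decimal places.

(-0.173, -0.069)

SE₁ = √(p̂₁(1−p̂₁)/n₁) = √(0.4510·0.5490/1162) = 0.01460; SE₂ = √(0.5720·0.4280/843) = 0.01704.
Independent samples: SE of the difference = √(SE₁² + SE₂²) = √(0.00021316 + 0.0002903616) = 0.02244.
z* for 98% confidence is 2.326, so the margin of error is 2.326 × 0.02244 = 0.05220.
Point estimate p̂₁ − p̂₂ = 0.4510 − 0.5720 = -0.1210.
-0.1210 ± 0.05220 → (-0.173, -0.069).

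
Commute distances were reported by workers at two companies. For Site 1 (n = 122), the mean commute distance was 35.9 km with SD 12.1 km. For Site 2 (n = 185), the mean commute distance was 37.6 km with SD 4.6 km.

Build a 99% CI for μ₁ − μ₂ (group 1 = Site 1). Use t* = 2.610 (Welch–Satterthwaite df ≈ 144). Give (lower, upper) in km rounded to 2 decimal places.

(-4.69, 1.29)

Standard errors of each mean: 12.1/√122 = 1.0955 and 4.6/√185 = 0.3382.
SE(x̄₁ − x̄₂) = √(1.0955² + 0.3382²) = 1.1465 for independent samples with unequal variances.
With t* = 2.610, the margin is 2.610 × 1.1465 = 2.9924.
x̄₁ − x̄₂ = 35.9 − 37.6 = -1.7000; the interval is -1.7000 ± 2.9924 = (-4.69, 1.29).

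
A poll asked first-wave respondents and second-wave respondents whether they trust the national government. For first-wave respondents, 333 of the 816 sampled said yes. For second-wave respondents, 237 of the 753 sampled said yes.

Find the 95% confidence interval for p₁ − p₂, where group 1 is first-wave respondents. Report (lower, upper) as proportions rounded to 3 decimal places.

Sample proportions: 333/816 = 0.4081, 237/753 = 0.3147.
Each SE is √(p̂(1−p̂)/n): √(0.4081·0.5919/816) = 0.01721 and √(0.3147·0.6853/753) = 0.01692.
SE(p̂₁ − p̂₂) = √(SE₁² + SE₂²) = √(0.0002961841 + 0.0002862864) = 0.02413, since the two samples are independent.
At 95% confidence z* = 1.960; margin = 1.960 × 0.02413 = 0.04729.
The difference is 0.4081 − 0.3147 = 0.0934, so the interval is 0.0934 ± 0.04729 = (0.046, 0.141).

(0.046, 0.141)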